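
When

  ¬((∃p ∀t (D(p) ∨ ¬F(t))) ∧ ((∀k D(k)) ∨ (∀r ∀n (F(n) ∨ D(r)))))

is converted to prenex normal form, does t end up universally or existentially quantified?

Move each ¬ inward, flipping quantifiers it crosses:
  (∀p ∃t (¬D(p) ∧ F(t))) ∨ (∃k ¬D(k)) ∧ (∃r ∃n (¬F(n) ∧ ¬D(r)))
All bound variables are already distinct, so no renaming is needed.
Finally move all quantifiers to the prefix:
  ∀p ∃t ∃k ∃r ∃n (¬D(p) ∧ F(t) ∨ ¬D(k) ∧ ¬F(n) ∧ ¬D(r))
The quantifier ∀t sits under an odd number of negations, so it flips to ∃t.

existential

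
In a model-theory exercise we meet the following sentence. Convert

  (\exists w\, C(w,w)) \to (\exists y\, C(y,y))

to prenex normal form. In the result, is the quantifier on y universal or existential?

existential

Eliminate → and ↔ using ¬ and ∨.
  \neg (\exists w\, C(w,w)) \lor (\exists y\, C(y,y))
Drive negations inward (¬∀x A ≡ ∃x ¬A, ¬∃x A ≡ ∀x ¬A, De Morgan for ∧/∨):
  (\forall w\, \neg C(w,w)) \lor (\exists y\, C(y,y))
Extract every quantifier outward, since the variables are now distinct and don't occur free across branches:
  \forall w\, \exists y\, (\neg C(w,w) \lor C(y,y))
The quantifier \exists y sits under an even number of negations (counting the antecedent side of each →), so it remains existential.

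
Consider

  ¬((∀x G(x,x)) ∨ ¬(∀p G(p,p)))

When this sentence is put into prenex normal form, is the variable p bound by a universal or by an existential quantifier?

Move each ¬ inward, flipping quantifiers it crosses:
  (∃x ¬G(x,x)) ∧ (∀p G(p,p))
Finally move all quantifiers to the prefix:
  ∃x ∀p (¬G(x,x) ∧ G(p,p))
The quantifier ∀p sits under an even number of negations, so it remains universal.

universal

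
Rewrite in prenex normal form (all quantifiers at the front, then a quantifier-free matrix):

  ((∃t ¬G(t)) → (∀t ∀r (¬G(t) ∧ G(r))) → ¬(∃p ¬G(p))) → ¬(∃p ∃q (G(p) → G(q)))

∃t ∀u1 ∀r ∃p ∀y1 ∀q (¬G(t) ∧ ¬G(u1) ∧ G(r) ∧ ¬G(p) ∨ G(y1) ∧ ¬G(q))

Rewrite implications/biconditionals: A → B as ¬A ∨ B.
  ¬(¬(∃t ¬G(t)) ∨ ¬(∀t ∀r (¬G(t) ∧ G(r))) ∨ ¬(∃p ¬G(p))) ∨ ¬(∃p ∃q (¬G(p) ∨ G(q)))
Move each ¬ inward, flipping quantifiers it crosses:
  (∃t ¬G(t)) ∧ (∀t ∀r (¬G(t) ∧ G(r))) ∧ (∃p ¬G(p)) ∨ (∀p ∀q (G(p) ∧ ¬G(q)))
Rename bound variables to avoid capture: t↦u1, p↦y1.
  (∃t ¬G(t)) ∧ (∀u1 ∀r (¬G(u1) ∧ G(r))) ∧ (∃p ¬G(p)) ∨ (∀y1 ∀q (G(y1) ∧ ¬G(q)))
Extract every quantifier outward, since the variables are now distinct and don't occur free across branches:
  ∃t ∀u1 ∀r ∃p ∀y1 ∀q (¬G(t) ∧ ¬G(u1) ∧ G(r) ∧ ¬G(p) ∨ G(y1) ∧ ¬G(q))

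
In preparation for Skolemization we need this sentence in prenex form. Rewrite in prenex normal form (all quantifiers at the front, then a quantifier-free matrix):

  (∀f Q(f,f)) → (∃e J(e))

∃f ∃e (¬Q(f,f) ∨ J(e))

Rewrite implications/biconditionals: A → B as ¬A ∨ B.
  ¬(∀f Q(f,f)) ∨ (∃e J(e))
Move each ¬ inward, flipping quantifiers it crosses:
  (∃f ¬Q(f,f)) ∨ (∃e J(e))
Extract every quantifier outward, since the variables are now distinct and don't occur free across branches:
  ∃f ∃e (¬Q(f,f) ∨ J(e))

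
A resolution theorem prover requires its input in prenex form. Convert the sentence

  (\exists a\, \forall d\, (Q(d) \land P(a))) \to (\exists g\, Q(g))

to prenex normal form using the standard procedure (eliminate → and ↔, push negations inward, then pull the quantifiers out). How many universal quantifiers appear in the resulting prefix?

1

First replace A → B with ¬A ∨ B.
  \neg (\exists a\, \forall d\, (Q(d) \land P(a))) \lor (\exists g\, Q(g))
Move each ¬ inward, flipping quantifiers it crosses:
  (\forall a\, \exists d\, (\neg Q(d) \lor \neg P(a))) \lor (\exists g\, Q(g))
All bound variables are already distinct, so no renaming is needed.
Finally move all quantifiers to the prefix:
  \forall a\, \exists d\, \exists g\, (\neg Q(d) \lor \neg P(a) \lor Q(g))
The prefix is \forall a \exists d \exists g: 1 universal, 2 existential.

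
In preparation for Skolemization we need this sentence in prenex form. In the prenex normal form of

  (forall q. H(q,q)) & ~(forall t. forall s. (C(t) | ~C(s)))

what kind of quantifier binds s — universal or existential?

existential

Drive negations inward (¬∀x A ≡ ∃x ¬A, ¬∃x A ≡ ∀x ¬A, De Morgan for ∧/∨):
  (forall q. H(q,q)) & (exists t. exists s. (~C(t) & C(s)))
All bound variables are already distinct, so no renaming is needed.
Extract every quantifier outward, since the variables are now distinct and don't occur free across branches:
  forall q. exists t. exists s. (H(q,q) & ~C(t) & C(s))
The quantifier forall s sits under an odd number of negations, so it flips to exists s.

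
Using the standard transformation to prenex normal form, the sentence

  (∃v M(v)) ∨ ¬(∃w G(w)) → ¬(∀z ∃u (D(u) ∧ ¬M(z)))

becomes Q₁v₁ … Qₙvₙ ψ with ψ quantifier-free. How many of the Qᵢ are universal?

Rewrite implications/biconditionals: A → B as ¬A ∨ B.
  ¬((∃v M(v)) ∨ ¬(∃w G(w))) ∨ ¬(∀z ∃u (D(u) ∧ ¬M(z)))
Push ¬ through the quantifiers and connectives to reach negation normal form:
  (∀v ¬M(v)) ∧ (∃w G(w)) ∨ (∃z ∀u (¬D(u) ∨ M(z)))
All bound variables are already distinct, so no renaming is needed.
Extract every quantifier outward, since the variables are now distinct and don't occur free across branches:
  ∀v ∃w ∃z ∀u (¬M(v) ∧ G(w) ∨ ¬D(u) ∨ M(z))
The prefix is ∀v ∃w ∃z ∀u: 2 universal, 2 existential.

2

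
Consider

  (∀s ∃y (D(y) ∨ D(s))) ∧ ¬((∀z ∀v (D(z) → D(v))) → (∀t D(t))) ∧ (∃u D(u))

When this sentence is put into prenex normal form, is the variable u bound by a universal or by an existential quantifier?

existential

First replace A → B with ¬A ∨ B.
  (∀s ∃y (D(y) ∨ D(s))) ∧ ¬(¬(∀z ∀v (¬D(z) ∨ D(v))) ∨ (∀t D(t))) ∧ (∃u D(u))
Drive negations inward (¬∀x A ≡ ∃x ¬A, ¬∃x A ≡ ∀x ¬A, De Morgan for ∧/∨):
  (∀s ∃y (D(y) ∨ D(s))) ∧ (∀z ∀v (¬D(z) ∨ D(v))) ∧ (∃t ¬D(t)) ∧ (∃u D(u))
All bound variables are already distinct, so no renaming is needed.
Pull the quantifiers to the front (each side's bound variable is not free in the other side):
  ∀s ∃y ∀z ∀v ∃t ∃u ((D(y) ∨ D(s)) ∧ (¬D(z) ∨ D(v)) ∧ ¬D(t) ∧ D(u))
The quantifier ∃u sits under an even number of negations (counting the antecedent side of each →), so it remains existential.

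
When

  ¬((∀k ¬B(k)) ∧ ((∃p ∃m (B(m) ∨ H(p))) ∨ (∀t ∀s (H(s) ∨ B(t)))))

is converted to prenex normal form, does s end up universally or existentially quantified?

existential

Push ¬ through the quantifiers and connectives to reach negation normal form:
  (∃k B(k)) ∨ (∀p ∀m (¬B(m) ∧ ¬H(p))) ∧ (∃t ∃s (¬H(s) ∧ ¬B(t)))
Finally move all quantifiers to the prefix:
  ∃k ∀p ∀m ∃t ∃s (B(k) ∨ ¬B(m) ∧ ¬H(p) ∧ ¬H(s) ∧ ¬B(t))
The quantifier ∀s sits under an odd number of negations, so it flips to ∃s.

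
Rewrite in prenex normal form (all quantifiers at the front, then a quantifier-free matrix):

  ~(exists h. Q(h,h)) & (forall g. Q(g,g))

Drive negations inward (¬∀x A ≡ ∃x ¬A, ¬∃x A ≡ ∀x ¬A, De Morgan for ∧/∨):
  (forall h. ~Q(h,h)) & (forall g. Q(g,g))
All bound variables are already distinct, so no renaming is needed.
Extract every quantifier outward, since the variables are now distinct and don't occur free across branches:
  forall h. forall g. (~Q(h,h) & Q(g,g))

forall h. forall g. (~Q(h,h) & Q(g,g))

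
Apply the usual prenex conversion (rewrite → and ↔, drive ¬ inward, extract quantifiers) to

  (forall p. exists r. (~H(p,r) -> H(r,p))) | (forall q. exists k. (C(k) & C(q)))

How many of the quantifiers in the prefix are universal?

First replace A → B with ¬A ∨ B.
  (forall p. exists r. (~~H(p,r) | H(r,p))) | (forall q. exists k. (C(k) & C(q)))
Move each ¬ inward, flipping quantifiers it crosses:
  (forall p. exists r. (H(p,r) | H(r,p))) | (forall q. exists k. (C(k) & C(q)))
All bound variables are already distinct, so no renaming is needed.
Extract every quantifier outward, since the variables are now distinct and don't occur free across branches:
  forall p. exists r. forall q. exists k. (H(p,r) | H(r,p) | C(k) & C(q))
The prefix is forall p exists r forall q exists k: 2 universal, 2 existential.

2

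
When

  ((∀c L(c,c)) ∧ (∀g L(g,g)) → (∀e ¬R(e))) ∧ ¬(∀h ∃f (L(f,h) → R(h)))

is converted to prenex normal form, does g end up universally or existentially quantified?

existential

First replace A → B with ¬A ∨ B.
  (¬((∀c L(c,c)) ∧ (∀g L(g,g))) ∨ (∀e ¬R(e))) ∧ ¬(∀h ∃f (¬L(f,h) ∨ R(h)))
Drive negations inward (¬∀x A ≡ ∃x ¬A, ¬∃x A ≡ ∀x ¬A, De Morgan for ∧/∨):
  ((∃c ¬L(c,c)) ∨ (∃g ¬L(g,g)) ∨ (∀e ¬R(e))) ∧ (∃h ∀f (L(f,h) ∧ ¬R(h)))
All bound variables are already distinct, so no renaming is needed.
Finally move all quantifiers to the prefix:
  ∃c ∃g ∀e ∃h ∀f ((¬L(c,c) ∨ ¬L(g,g) ∨ ¬R(e)) ∧ L(f,h) ∧ ¬R(h))
The quantifier ∀g sits under an odd number of negations (counting the antecedent side of each →), so it flips to ∃g.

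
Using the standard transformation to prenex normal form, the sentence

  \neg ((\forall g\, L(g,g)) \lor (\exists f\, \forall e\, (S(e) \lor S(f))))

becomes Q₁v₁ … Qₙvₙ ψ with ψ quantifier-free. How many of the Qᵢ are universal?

Move each ¬ inward, flipping quantifiers it crosses:
  (\exists g\, \neg L(g,g)) \land (\forall f\, \exists e\, (\neg S(e) \land \neg S(f)))
All bound variables are already distinct, so no renaming is needed.
Finally move all quantifiers to the prefix:
  \exists g\, \forall f\, \exists e\, (\neg L(g,g) \land \neg S(e) \land \neg S(f))
The prefix is \exists g \forall f \exists e: 1 universal, 2 existential.

1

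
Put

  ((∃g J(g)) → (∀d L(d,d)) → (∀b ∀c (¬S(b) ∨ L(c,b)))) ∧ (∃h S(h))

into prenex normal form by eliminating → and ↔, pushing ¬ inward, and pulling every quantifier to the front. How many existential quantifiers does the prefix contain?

Eliminate → and ↔ using ¬ and ∨.
  (¬(∃g J(g)) ∨ ¬(∀d L(d,d)) ∨ (∀b ∀c (¬S(b) ∨ L(c,b)))) ∧ (∃h S(h))
Drive negations inward (¬∀x A ≡ ∃x ¬A, ¬∃x A ≡ ∀x ¬A, De Morgan for ∧/∨):
  ((∀g ¬J(g)) ∨ (∃d ¬L(d,d)) ∨ (∀b ∀c (¬S(b) ∨ L(c,b)))) ∧ (∃h S(h))
All bound variables are already distinct, so no renaming is needed.
Pull the quantifiers to the front (each side's bound variable is not free in the other side):
  ∀g ∃d ∀b ∀c ∃h ((¬J(g) ∨ ¬L(d,d) ∨ ¬S(b) ∨ L(c,b)) ∧ S(h))
The prefix is ∀g ∃d ∀b ∀c ∃h: 3 universal, 2 existential.

2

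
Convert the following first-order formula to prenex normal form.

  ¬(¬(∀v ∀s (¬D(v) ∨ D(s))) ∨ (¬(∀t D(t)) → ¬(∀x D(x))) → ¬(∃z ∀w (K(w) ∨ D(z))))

Rewrite implications/biconditionals: A → B as ¬A ∨ B.
  ¬(¬(¬(∀v ∀s (¬D(v) ∨ D(s))) ∨ ¬¬(∀t D(t)) ∨ ¬(∀x D(x))) ∨ ¬(∃z ∀w (K(w) ∨ D(z))))
Move each ¬ inward, flipping quantifiers it crosses:
  ((∃v ∃s (D(v) ∧ ¬D(s))) ∨ (∀t D(t)) ∨ (∃x ¬D(x))) ∧ (∃z ∀w (K(w) ∨ D(z)))
All bound variables are already distinct, so no renaming is needed.
Pull the quantifiers to the front (each side's bound variable is not free in the other side):
  ∃v ∃s ∀t ∃x ∃z ∀w ((D(v) ∧ ¬D(s) ∨ D(t) ∨ ¬D(x)) ∧ (K(w) ∨ D(z)))

∃v ∃s ∀t ∃x ∃z ∀w ((D(v) ∧ ¬D(s) ∨ D(t) ∨ ¬D(x)) ∧ (K(w) ∨ D(z)))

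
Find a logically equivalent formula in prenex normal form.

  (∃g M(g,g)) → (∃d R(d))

First replace A → B with ¬A ∨ B.
  ¬(∃g M(g,g)) ∨ (∃d R(d))
Push ¬ through the quantifiers and connectives to reach negation normal form:
  (∀g ¬M(g,g)) ∨ (∃d R(d))
All bound variables are already distinct, so no renaming is needed.
Finally move all quantifiers to the prefix:
  ∀g ∃d (¬M(g,g) ∨ R(d))

∀g ∃d (¬M(g,g) ∨ R(d))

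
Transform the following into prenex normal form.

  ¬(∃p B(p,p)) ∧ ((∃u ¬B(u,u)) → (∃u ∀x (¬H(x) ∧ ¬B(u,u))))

∀p ∀u ∃v ∀x (¬B(p,p) ∧ (B(u,u) ∨ ¬H(x) ∧ ¬B(v,v)))

Eliminate → and ↔ using ¬ and ∨.
  ¬(∃p B(p,p)) ∧ (¬(∃u ¬B(u,u)) ∨ (∃u ∀x (¬H(x) ∧ ¬B(u,u))))
Push ¬ through the quantifiers and connectives to reach negation normal form:
  (∀p ¬B(p,p)) ∧ ((∀u B(u,u)) ∨ (∃u ∀x (¬H(x) ∧ ¬B(u,u))))
Give each quantifier a distinct variable: u↦v.
  (∀p ¬B(p,p)) ∧ ((∀u B(u,u)) ∨ (∃v ∀x (¬H(x) ∧ ¬B(v,v))))
Pull the quantifiers to the front (each side's bound variable is not free in the other side):
  ∀p ∀u ∃v ∀x (¬B(p,p) ∧ (B(u,u) ∨ ¬H(x) ∧ ¬B(v,v)))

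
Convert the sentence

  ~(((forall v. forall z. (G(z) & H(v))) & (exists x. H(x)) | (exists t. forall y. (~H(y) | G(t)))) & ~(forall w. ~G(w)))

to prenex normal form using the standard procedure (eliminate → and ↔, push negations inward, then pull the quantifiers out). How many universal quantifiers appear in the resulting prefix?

Push ¬ through the quantifiers and connectives to reach negation normal form:
  ((exists v. exists z. (~G(z) | ~H(v))) | (forall x. ~H(x))) & (forall t. exists y. (H(y) & ~G(t))) | (forall w. ~G(w))
All bound variables are already distinct, so no renaming is needed.
Finally move all quantifiers to the prefix:
  exists v. exists z. forall x. forall t. exists y. forall w. ((~G(z) | ~H(v) | ~H(x)) & H(y) & ~G(t) | ~G(w))
The prefix is exists v exists z forall x forall t exists y forall w: 3 universal, 3 existential.

3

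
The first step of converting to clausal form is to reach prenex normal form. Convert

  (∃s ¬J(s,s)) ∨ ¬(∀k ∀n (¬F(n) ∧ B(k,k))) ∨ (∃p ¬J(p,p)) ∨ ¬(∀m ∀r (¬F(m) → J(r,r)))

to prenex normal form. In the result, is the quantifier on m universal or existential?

Rewrite implications/biconditionals: A → B as ¬A ∨ B.
  (∃s ¬J(s,s)) ∨ ¬(∀k ∀n (¬F(n) ∧ B(k,k))) ∨ (∃p ¬J(p,p)) ∨ ¬(∀m ∀r (¬¬F(m) ∨ J(r,r)))
Move each ¬ inward, flipping quantifiers it crosses:
  (∃s ¬J(s,s)) ∨ (∃k ∃n (F(n) ∨ ¬B(k,k))) ∨ (∃p ¬J(p,p)) ∨ (∃m ∃r (¬F(m) ∧ ¬J(r,r)))
Finally move all quantifiers to the prefix:
  ∃s ∃k ∃n ∃p ∃m ∃r (¬J(s,s) ∨ F(n) ∨ ¬B(k,k) ∨ ¬J(p,p) ∨ ¬F(m) ∧ ¬J(r,r))
The quantifier ∀m sits under an odd number of negations (counting the antecedent side of each →), so it flips to ∃m.

existential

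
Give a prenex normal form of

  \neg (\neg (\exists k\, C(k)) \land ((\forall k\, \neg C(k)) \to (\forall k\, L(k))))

First replace A → B with ¬A ∨ B.
  \neg (\neg (\exists k\, C(k)) \land (\neg (\forall k\, \neg C(k)) \lor (\forall k\, L(k))))
Push ¬ through the quantifiers and connectives to reach negation normal form:
  (\exists k\, C(k)) \lor (\forall k\, \neg C(k)) \land (\exists k\, \neg L(k))
Give each quantifier a distinct variable: k↦a, k↦p.
  (\exists k\, C(k)) \lor (\forall a\, \neg C(a)) \land (\exists p\, \neg L(p))
Finally move all quantifiers to the prefix:
  \exists k\, \forall a\, \exists p\, (C(k) \lor \neg C(a) \land \neg L(p))

\exists k\, \forall a\, \exists p\, (C(k) \lor \neg C(a) \land \neg L(p))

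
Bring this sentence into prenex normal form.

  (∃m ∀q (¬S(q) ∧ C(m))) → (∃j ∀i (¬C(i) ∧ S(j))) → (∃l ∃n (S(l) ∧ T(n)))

First replace A → B with ¬A ∨ B.
  ¬(∃m ∀q (¬S(q) ∧ C(m))) ∨ ¬(∃j ∀i (¬C(i) ∧ S(j))) ∨ (∃l ∃n (S(l) ∧ T(n)))
Move each ¬ inward, flipping quantifiers it crosses:
  (∀m ∃q (S(q) ∨ ¬C(m))) ∨ (∀j ∃i (C(i) ∨ ¬S(j))) ∨ (∃l ∃n (S(l) ∧ T(n)))
All bound variables are already distinct, so no renaming is needed.
Finally move all quantifiers to the prefix:
  ∀m ∃q ∀j ∃i ∃l ∃n (S(q) ∨ ¬C(m) ∨ C(i) ∨ ¬S(j) ∨ S(l) ∧ T(n))

∀m ∃q ∀j ∃i ∃l ∃n (S(q) ∨ ¬C(m) ∨ C(i) ∨ ¬S(j) ∨ S(l) ∧ T(n))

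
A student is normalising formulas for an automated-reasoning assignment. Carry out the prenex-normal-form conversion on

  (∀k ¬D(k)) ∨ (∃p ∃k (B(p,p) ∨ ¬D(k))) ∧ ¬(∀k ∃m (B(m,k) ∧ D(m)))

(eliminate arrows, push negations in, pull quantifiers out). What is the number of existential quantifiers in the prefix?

3

Drive negations inward (¬∀x A ≡ ∃x ¬A, ¬∃x A ≡ ∀x ¬A, De Morgan for ∧/∨):
  (∀k ¬D(k)) ∨ (∃p ∃k (B(p,p) ∨ ¬D(k))) ∧ (∃k ∀m (¬B(m,k) ∨ ¬D(m)))
Standardize variables apart so no two quantifiers bind the same name: k↦a, k↦c.
  (∀k ¬D(k)) ∨ (∃p ∃a (B(p,p) ∨ ¬D(a))) ∧ (∃c ∀m (¬B(m,c) ∨ ¬D(m)))
Extract every quantifier outward, since the variables are now distinct and don't occur free across branches:
  ∀k ∃p ∃a ∃c ∀m (¬D(k) ∨ (B(p,p) ∨ ¬D(a)) ∧ (¬B(m,c) ∨ ¬D(m)))
The prefix is ∀k ∃p ∃a ∃c ∀m: 2 universal, 3 existential.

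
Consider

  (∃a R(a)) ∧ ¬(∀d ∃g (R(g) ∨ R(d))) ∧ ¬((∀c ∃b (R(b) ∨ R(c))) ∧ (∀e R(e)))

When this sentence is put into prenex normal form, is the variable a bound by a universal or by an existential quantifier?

Push ¬ through the quantifiers and connectives to reach negation normal form:
  (∃a R(a)) ∧ (∃d ∀g (¬R(g) ∧ ¬R(d))) ∧ ((∃c ∀b (¬R(b) ∧ ¬R(c))) ∨ (∃e ¬R(e)))
All bound variables are already distinct, so no renaming is needed.
Finally move all quantifiers to the prefix:
  ∃a ∃d ∀g ∃c ∀b ∃e (R(a) ∧ ¬R(g) ∧ ¬R(d) ∧ (¬R(b) ∧ ¬R(c) ∨ ¬R(e)))
The quantifier ∃a sits under an even number of negations, so it remains existential.

existential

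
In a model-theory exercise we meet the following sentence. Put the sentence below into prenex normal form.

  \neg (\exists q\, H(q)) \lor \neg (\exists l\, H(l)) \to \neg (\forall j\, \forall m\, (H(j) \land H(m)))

\exists q\, \exists l\, \exists j\, \exists m\, (H(q) \land H(l) \lor \neg H(j) \lor \neg H(m))

Rewrite implications/biconditionals: A → B as ¬A ∨ B.
  \neg (\neg (\exists q\, H(q)) \lor \neg (\exists l\, H(l))) \lor \neg (\forall j\, \forall m\, (H(j) \land H(m)))
Drive negations inward (¬∀x A ≡ ∃x ¬A, ¬∃x A ≡ ∀x ¬A, De Morgan for ∧/∨):
  (\exists q\, H(q)) \land (\exists l\, H(l)) \lor (\exists j\, \exists m\, (\neg H(j) \lor \neg H(m)))
Pull the quantifiers to the front (each side's bound variable is not free in the other side):
  \exists q\, \exists l\, \exists j\, \exists m\, (H(q) \land H(l) \lor \neg H(j) \lor \neg H(m))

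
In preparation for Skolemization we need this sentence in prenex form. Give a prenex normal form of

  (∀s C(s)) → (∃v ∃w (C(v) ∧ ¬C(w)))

Rewrite implications/biconditionals: A → B as ¬A ∨ B.
  ¬(∀s C(s)) ∨ (∃v ∃w (C(v) ∧ ¬C(w)))
Push ¬ through the quantifiers and connectives to reach negation normal form:
  (∃s ¬C(s)) ∨ (∃v ∃w (C(v) ∧ ¬C(w)))
All bound variables are already distinct, so no renaming is needed.
Extract every quantifier outward, since the variables are now distinct and don't occur free across branches:
  ∃s ∃v ∃w (¬C(s) ∨ C(v) ∧ ¬C(w))

∃s ∃v ∃w (¬C(s) ∨ C(v) ∧ ¬C(w))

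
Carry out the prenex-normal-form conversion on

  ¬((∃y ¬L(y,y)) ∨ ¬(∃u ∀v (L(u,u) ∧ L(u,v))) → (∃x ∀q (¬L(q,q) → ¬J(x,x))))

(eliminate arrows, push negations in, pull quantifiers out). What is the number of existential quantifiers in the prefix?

Rewrite implications/biconditionals: A → B as ¬A ∨ B.
  ¬(¬((∃y ¬L(y,y)) ∨ ¬(∃u ∀v (L(u,u) ∧ L(u,v)))) ∨ (∃x ∀q (¬¬L(q,q) ∨ ¬J(x,x))))
Drive negations inward (¬∀x A ≡ ∃x ¬A, ¬∃x A ≡ ∀x ¬A, De Morgan for ∧/∨):
  ((∃y ¬L(y,y)) ∨ (∀u ∃v (¬L(u,u) ∨ ¬L(u,v)))) ∧ (∀x ∃q (¬L(q,q) ∧ J(x,x)))
All bound variables are already distinct, so no renaming is needed.
Pull the quantifiers to the front (each side's bound variable is not free in the other side):
  ∃y ∀u ∃v ∀x ∃q ((¬L(y,y) ∨ ¬L(u,u) ∨ ¬L(u,v)) ∧ ¬L(q,q) ∧ J(x,x))
The prefix is ∃y ∀u ∃v ∀x ∃q: 2 universal, 3 existential.

3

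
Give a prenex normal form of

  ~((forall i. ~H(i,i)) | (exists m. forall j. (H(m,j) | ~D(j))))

exists i. forall m. exists j. (H(i,i) & ~H(m,j) & D(j))

Move each ¬ inward, flipping quantifiers it crosses:
  (exists i. H(i,i)) & (forall m. exists j. (~H(m,j) & D(j)))
Finally move all quantifiers to the prefix:
  exists i. forall m. exists j. (H(i,i) & ~H(m,j) & D(j))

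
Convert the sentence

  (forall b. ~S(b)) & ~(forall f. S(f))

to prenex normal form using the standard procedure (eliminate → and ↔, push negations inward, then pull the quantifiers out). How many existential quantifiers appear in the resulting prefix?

1

Move each ¬ inward, flipping quantifiers it crosses:
  (forall b. ~S(b)) & (exists f. ~S(f))
All bound variables are already distinct, so no renaming is needed.
Finally move all quantifiers to the prefix:
  forall b. exists f. (~S(b) & ~S(f))
The prefix is forall b exists f: 1 universal, 1 existential.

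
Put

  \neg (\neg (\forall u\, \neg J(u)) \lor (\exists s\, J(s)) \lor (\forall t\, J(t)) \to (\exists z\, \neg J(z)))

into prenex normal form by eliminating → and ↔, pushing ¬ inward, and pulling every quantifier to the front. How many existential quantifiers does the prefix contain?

Eliminate → and ↔ using ¬ and ∨.
  \neg (\neg (\neg (\forall u\, \neg J(u)) \lor (\exists s\, J(s)) \lor (\forall t\, J(t))) \lor (\exists z\, \neg J(z)))
Push ¬ through the quantifiers and connectives to reach negation normal form:
  ((\exists u\, J(u)) \lor (\exists s\, J(s)) \lor (\forall t\, J(t))) \land (\forall z\, J(z))
Finally move all quantifiers to the prefix:
  \exists u\, \exists s\, \forall t\, \forall z\, ((J(u) \lor J(s) \lor J(t)) \land J(z))
The prefix is \exists u \exists s \forall t \forall z: 2 universal, 2 existential.

2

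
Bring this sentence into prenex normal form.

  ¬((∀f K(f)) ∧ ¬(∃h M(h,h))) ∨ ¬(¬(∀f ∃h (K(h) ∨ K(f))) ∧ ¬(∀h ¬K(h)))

∃f ∃h ∀p ∃v ∀b (¬K(f) ∨ M(h,h) ∨ K(v) ∨ K(p) ∨ ¬K(b))

Move each ¬ inward, flipping quantifiers it crosses:
  (∃f ¬K(f)) ∨ (∃h M(h,h)) ∨ (∀f ∃h (K(h) ∨ K(f))) ∨ (∀h ¬K(h))
Standardize variables apart so no two quantifiers bind the same name: f↦p, h↦v, h↦b.
  (∃f ¬K(f)) ∨ (∃h M(h,h)) ∨ (∀p ∃v (K(v) ∨ K(p))) ∨ (∀b ¬K(b))
Extract every quantifier outward, since the variables are now distinct and don't occur free across branches:
  ∃f ∃h ∀p ∃v ∀b (¬K(f) ∨ M(h,h) ∨ K(v) ∨ K(p) ∨ ¬K(b))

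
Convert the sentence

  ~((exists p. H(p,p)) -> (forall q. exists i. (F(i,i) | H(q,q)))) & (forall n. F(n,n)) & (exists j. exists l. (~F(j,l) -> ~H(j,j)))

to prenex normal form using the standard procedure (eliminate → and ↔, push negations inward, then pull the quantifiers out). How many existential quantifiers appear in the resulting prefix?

Eliminate → and ↔ using ¬ and ∨.
  ~(~(exists p. H(p,p)) | (forall q. exists i. (F(i,i) | H(q,q)))) & (forall n. F(n,n)) & (exists j. exists l. (~~F(j,l) | ~H(j,j)))
Push ¬ through the quantifiers and connectives to reach negation normal form:
  (exists p. H(p,p)) & (exists q. forall i. (~F(i,i) & ~H(q,q))) & (forall n. F(n,n)) & (exists j. exists l. (F(j,l) | ~H(j,j)))
Pull the quantifiers to the front (each side's bound variable is not free in the other side):
  exists p. exists q. forall i. forall n. exists j. exists l. (H(p,p) & ~F(i,i) & ~H(q,q) & F(n,n) & (F(j,l) | ~H(j,j)))
The prefix is exists p exists q forall i forall n exists j exists l: 2 universal, 4 existential.

4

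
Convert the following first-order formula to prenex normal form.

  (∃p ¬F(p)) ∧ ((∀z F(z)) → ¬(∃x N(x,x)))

∃p ∃z ∀x (¬F(p) ∧ (¬F(z) ∨ ¬N(x,x)))

Eliminate → and ↔ using ¬ and ∨.
  (∃p ¬F(p)) ∧ (¬(∀z F(z)) ∨ ¬(∃x N(x,x)))
Drive negations inward (¬∀x A ≡ ∃x ¬A, ¬∃x A ≡ ∀x ¬A, De Morgan for ∧/∨):
  (∃p ¬F(p)) ∧ ((∃z ¬F(z)) ∨ (∀x ¬N(x,x)))
All bound variables are already distinct, so no renaming is needed.
Extract every quantifier outward, since the variables are now distinct and don't occur free across branches:
  ∃p ∃z ∀x (¬F(p) ∧ (¬F(z) ∨ ¬N(x,x)))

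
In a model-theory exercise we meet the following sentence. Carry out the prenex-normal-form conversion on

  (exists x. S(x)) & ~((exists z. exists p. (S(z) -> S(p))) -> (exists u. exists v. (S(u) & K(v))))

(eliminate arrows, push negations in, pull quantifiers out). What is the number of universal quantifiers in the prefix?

Eliminate → and ↔ using ¬ and ∨.
  (exists x. S(x)) & ~(~(exists z. exists p. (~S(z) | S(p))) | (exists u. exists v. (S(u) & K(v))))
Drive negations inward (¬∀x A ≡ ∃x ¬A, ¬∃x A ≡ ∀x ¬A, De Morgan for ∧/∨):
  (exists x. S(x)) & (exists z. exists p. (~S(z) | S(p))) & (forall u. forall v. (~S(u) | ~K(v)))
All bound variables are already distinct, so no renaming is needed.
Extract every quantifier outward, since the variables are now distinct and don't occur free across branches:
  exists x. exists z. exists p. forall u. forall v. (S(x) & (~S(z) | S(p)) & (~S(u) | ~K(v)))
The prefix is exists x exists z exists p forall u forall v: 2 universal, 3 existential.

2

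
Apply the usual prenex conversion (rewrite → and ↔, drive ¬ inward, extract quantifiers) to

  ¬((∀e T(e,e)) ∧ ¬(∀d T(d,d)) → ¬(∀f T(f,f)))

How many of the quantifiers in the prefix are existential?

1

Eliminate → and ↔ using ¬ and ∨.
  ¬(¬((∀e T(e,e)) ∧ ¬(∀d T(d,d))) ∨ ¬(∀f T(f,f)))
Move each ¬ inward, flipping quantifiers it crosses:
  (∀e T(e,e)) ∧ (∃d ¬T(d,d)) ∧ (∀f T(f,f))
Extract every quantifier outward, since the variables are now distinct and don't occur free across branches:
  ∀e ∃d ∀f (T(e,e) ∧ ¬T(d,d) ∧ T(f,f))
The prefix is ∀e ∃d ∀f: 2 universal, 1 existential.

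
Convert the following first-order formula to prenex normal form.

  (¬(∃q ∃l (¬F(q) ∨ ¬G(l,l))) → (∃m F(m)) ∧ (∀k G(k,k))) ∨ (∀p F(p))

∃q ∃l ∃m ∀k ∀p (¬F(q) ∨ ¬G(l,l) ∨ F(m) ∧ G(k,k) ∨ F(p))

First replace A → B with ¬A ∨ B.
  ¬¬(∃q ∃l (¬F(q) ∨ ¬G(l,l))) ∨ (∃m F(m)) ∧ (∀k G(k,k)) ∨ (∀p F(p))
Drive negations inward (¬∀x A ≡ ∃x ¬A, ¬∃x A ≡ ∀x ¬A, De Morgan for ∧/∨):
  (∃q ∃l (¬F(q) ∨ ¬G(l,l))) ∨ (∃m F(m)) ∧ (∀k G(k,k)) ∨ (∀p F(p))
All bound variables are already distinct, so no renaming is needed.
Finally move all quantifiers to the prefix:
  ∃q ∃l ∃m ∀k ∀p (¬F(q) ∨ ¬G(l,l) ∨ F(m) ∧ G(k,k) ∨ F(p))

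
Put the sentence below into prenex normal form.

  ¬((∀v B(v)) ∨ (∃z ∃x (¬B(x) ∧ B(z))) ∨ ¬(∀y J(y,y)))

∃v ∀z ∀x ∀y (¬B(v) ∧ (B(x) ∨ ¬B(z)) ∧ J(y,y))

Move each ¬ inward, flipping quantifiers it crosses:
  (∃v ¬B(v)) ∧ (∀z ∀x (B(x) ∨ ¬B(z))) ∧ (∀y J(y,y))
All bound variables are already distinct, so no renaming is needed.
Pull the quantifiers to the front (each side's bound variable is not free in the other side):
  ∃v ∀z ∀x ∀y (¬B(v) ∧ (B(x) ∨ ¬B(z)) ∧ J(y,y))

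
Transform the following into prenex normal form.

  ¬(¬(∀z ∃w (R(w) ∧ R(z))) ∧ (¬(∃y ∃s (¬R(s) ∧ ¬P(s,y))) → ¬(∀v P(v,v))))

Rewrite implications/biconditionals: A → B as ¬A ∨ B.
  ¬(¬(∀z ∃w (R(w) ∧ R(z))) ∧ (¬¬(∃y ∃s (¬R(s) ∧ ¬P(s,y))) ∨ ¬(∀v P(v,v))))
Move each ¬ inward, flipping quantifiers it crosses:
  (∀z ∃w (R(w) ∧ R(z))) ∨ (∀y ∀s (R(s) ∨ P(s,y))) ∧ (∀v P(v,v))
Finally move all quantifiers to the prefix:
  ∀z ∃w ∀y ∀s ∀v (R(w) ∧ R(z) ∨ (R(s) ∨ P(s,y)) ∧ P(v,v))

∀z ∃w ∀y ∀s ∀v (R(w) ∧ R(z) ∨ (R(s) ∨ P(s,y)) ∧ P(v,v))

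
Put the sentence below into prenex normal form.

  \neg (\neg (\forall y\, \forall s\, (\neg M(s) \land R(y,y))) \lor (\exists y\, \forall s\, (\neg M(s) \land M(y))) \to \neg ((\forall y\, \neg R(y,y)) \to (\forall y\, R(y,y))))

\exists y\, \exists s\, \exists x\, \forall w\, \exists w1\, \forall c\, ((M(s) \lor \neg R(y,y) \lor \neg M(w) \land M(x)) \land (R(w1,w1) \lor R(c,c)))

First replace A → B with ¬A ∨ B.
  \neg (\neg (\neg (\forall y\, \forall s\, (\neg M(s) \land R(y,y))) \lor (\exists y\, \forall s\, (\neg M(s) \land M(y)))) \lor \neg (\neg (\forall y\, \neg R(y,y)) \lor (\forall y\, R(y,y))))
Move each ¬ inward, flipping quantifiers it crosses:
  ((\exists y\, \exists s\, (M(s) \lor \neg R(y,y))) \lor (\exists y\, \forall s\, (\neg M(s) \land M(y)))) \land ((\exists y\, R(y,y)) \lor (\forall y\, R(y,y)))
Standardize variables apart so no two quantifiers bind the same name: y↦x, s↦w, y↦w1, y↦c.
  ((\exists y\, \exists s\, (M(s) \lor \neg R(y,y))) \lor (\exists x\, \forall w\, (\neg M(w) \land M(x)))) \land ((\exists w1\, R(w1,w1)) \lor (\forall c\, R(c,c)))
Pull the quantifiers to the front (each side's bound variable is not free in the other side):
  \exists y\, \exists s\, \exists x\, \forall w\, \exists w1\, \forall c\, ((M(s) \lor \neg R(y,y) \lor \neg M(w) \land M(x)) \land (R(w1,w1) \lor R(c,c)))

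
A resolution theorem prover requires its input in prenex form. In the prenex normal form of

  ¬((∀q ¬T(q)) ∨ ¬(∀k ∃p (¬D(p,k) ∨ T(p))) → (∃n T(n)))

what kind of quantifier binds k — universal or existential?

existential

Rewrite implications/biconditionals: A → B as ¬A ∨ B.
  ¬(¬((∀q ¬T(q)) ∨ ¬(∀k ∃p (¬D(p,k) ∨ T(p)))) ∨ (∃n T(n)))
Move each ¬ inward, flipping quantifiers it crosses:
  ((∀q ¬T(q)) ∨ (∃k ∀p (D(p,k) ∧ ¬T(p)))) ∧ (∀n ¬T(n))
All bound variables are already distinct, so no renaming is needed.
Finally move all quantifiers to the prefix:
  ∀q ∃k ∀p ∀n ((¬T(q) ∨ D(p,k) ∧ ¬T(p)) ∧ ¬T(n))
The quantifier ∀k sits under an odd number of negations (counting the antecedent side of each →), so it flips to ∃k.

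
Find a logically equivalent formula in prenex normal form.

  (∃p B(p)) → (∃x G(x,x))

∀p ∃x (¬B(p) ∨ G(x,x))

Eliminate → and ↔ using ¬ and ∨.
  ¬(∃p B(p)) ∨ (∃x G(x,x))
Push ¬ through the quantifiers and connectives to reach negation normal form:
  (∀p ¬B(p)) ∨ (∃x G(x,x))
All bound variables are already distinct, so no renaming is needed.
Pull the quantifiers to the front (each side's bound variable is not free in the other side):
  ∀p ∃x (¬B(p) ∨ G(x,x))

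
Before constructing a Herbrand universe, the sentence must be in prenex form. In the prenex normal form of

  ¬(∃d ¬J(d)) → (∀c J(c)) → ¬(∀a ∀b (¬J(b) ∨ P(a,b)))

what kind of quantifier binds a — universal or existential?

existential

Rewrite implications/biconditionals: A → B as ¬A ∨ B.
  ¬¬(∃d ¬J(d)) ∨ ¬(∀c J(c)) ∨ ¬(∀a ∀b (¬J(b) ∨ P(a,b)))
Push ¬ through the quantifiers and connectives to reach negation normal form:
  (∃d ¬J(d)) ∨ (∃c ¬J(c)) ∨ (∃a ∃b (J(b) ∧ ¬P(a,b)))
All bound variables are already distinct, so no renaming is needed.
Finally move all quantifiers to the prefix:
  ∃d ∃c ∃a ∃b (¬J(d) ∨ ¬J(c) ∨ J(b) ∧ ¬P(a,b))
The quantifier ∀a sits under an odd number of negations (counting the antecedent side of each →), so it flips to ∃a.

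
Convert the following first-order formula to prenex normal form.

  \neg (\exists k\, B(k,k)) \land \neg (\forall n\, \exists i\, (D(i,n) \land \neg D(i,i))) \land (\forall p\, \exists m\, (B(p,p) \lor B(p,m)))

Push ¬ through the quantifiers and connectives to reach negation normal form:
  (\forall k\, \neg B(k,k)) \land (\exists n\, \forall i\, (\neg D(i,n) \lor D(i,i))) \land (\forall p\, \exists m\, (B(p,p) \lor B(p,m)))
All bound variables are already distinct, so no renaming is needed.
Pull the quantifiers to the front (each side's bound variable is not free in the other side):
  \forall k\, \exists n\, \forall i\, \forall p\, \exists m\, (\neg B(k,k) \land (\neg D(i,n) \lor D(i,i)) \land (B(p,p) \lor B(p,m)))

\forall k\, \exists n\, \forall i\, \forall p\, \exists m\, (\neg B(k,k) \land (\neg D(i,n) \lor D(i,i)) \land (B(p,p) \lor B(p,m)))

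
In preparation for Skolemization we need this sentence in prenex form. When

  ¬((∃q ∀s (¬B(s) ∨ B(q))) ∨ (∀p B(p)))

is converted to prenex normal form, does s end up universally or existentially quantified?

existential

Push ¬ through the quantifiers and connectives to reach negation normal form:
  (∀q ∃s (B(s) ∧ ¬B(q))) ∧ (∃p ¬B(p))
All bound variables are already distinct, so no renaming is needed.
Finally move all quantifiers to the prefix:
  ∀q ∃s ∃p (B(s) ∧ ¬B(q) ∧ ¬B(p))
The quantifier ∀s sits under an odd number of negations, so it flips to ∃s.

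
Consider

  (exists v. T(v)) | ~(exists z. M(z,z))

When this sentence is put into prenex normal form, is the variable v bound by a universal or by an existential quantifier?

Move each ¬ inward, flipping quantifiers it crosses:
  (exists v. T(v)) | (forall z. ~M(z,z))
All bound variables are already distinct, so no renaming is needed.
Finally move all quantifiers to the prefix:
  exists v. forall z. (T(v) | ~M(z,z))
The quantifier exists v sits under an even number of negations, so it remains existential.

existential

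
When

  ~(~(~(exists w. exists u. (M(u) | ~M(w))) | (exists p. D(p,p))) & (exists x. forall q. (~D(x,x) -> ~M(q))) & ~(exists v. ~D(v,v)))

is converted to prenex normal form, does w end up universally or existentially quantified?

First replace A → B with ¬A ∨ B.
  ~(~(~(exists w. exists u. (M(u) | ~M(w))) | (exists p. D(p,p))) & (exists x. forall q. (~~D(x,x) | ~M(q))) & ~(exists v. ~D(v,v)))
Move each ¬ inward, flipping quantifiers it crosses:
  (forall w. forall u. (~M(u) & M(w))) | (exists p. D(p,p)) | (forall x. exists q. (~D(x,x) & M(q))) | (exists v. ~D(v,v))
All bound variables are already distinct, so no renaming is needed.
Finally move all quantifiers to the prefix:
  forall w. forall u. exists p. forall x. exists q. exists v. (~M(u) & M(w) | D(p,p) | ~D(x,x) & M(q) | ~D(v,v))
The quantifier exists w sits under an odd number of negations (counting the antecedent side of each →), so it flips to forall w.

universal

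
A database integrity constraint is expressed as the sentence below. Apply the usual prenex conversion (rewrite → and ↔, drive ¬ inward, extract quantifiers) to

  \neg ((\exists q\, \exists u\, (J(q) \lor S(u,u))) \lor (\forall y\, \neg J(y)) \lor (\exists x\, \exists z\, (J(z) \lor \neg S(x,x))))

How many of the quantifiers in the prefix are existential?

1

Drive negations inward (¬∀x A ≡ ∃x ¬A, ¬∃x A ≡ ∀x ¬A, De Morgan for ∧/∨):
  (\forall q\, \forall u\, (\neg J(q) \land \neg S(u,u))) \land (\exists y\, J(y)) \land (\forall x\, \forall z\, (\neg J(z) \land S(x,x)))
All bound variables are already distinct, so no renaming is needed.
Extract every quantifier outward, since the variables are now distinct and don't occur free across branches:
  \forall q\, \forall u\, \exists y\, \forall x\, \forall z\, (\neg J(q) \land \neg S(u,u) \land J(y) \land \neg J(z) \land S(x,x))
The prefix is \forall q \forall u \exists y \forall x \forall z: 4 universal, 1 existential.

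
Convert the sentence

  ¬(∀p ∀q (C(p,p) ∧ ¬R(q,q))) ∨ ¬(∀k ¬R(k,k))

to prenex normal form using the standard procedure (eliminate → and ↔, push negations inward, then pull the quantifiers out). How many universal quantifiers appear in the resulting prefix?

Drive negations inward (¬∀x A ≡ ∃x ¬A, ¬∃x A ≡ ∀x ¬A, De Morgan for ∧/∨):
  (∃p ∃q (¬C(p,p) ∨ R(q,q))) ∨ (∃k R(k,k))
Extract every quantifier outward, since the variables are now distinct and don't occur free across branches:
  ∃p ∃q ∃k (¬C(p,p) ∨ R(q,q) ∨ R(k,k))
The prefix is ∃p ∃q ∃k: 0 universal, 3 existential.

0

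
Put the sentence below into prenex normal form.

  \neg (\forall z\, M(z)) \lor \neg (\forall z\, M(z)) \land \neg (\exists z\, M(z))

\exists z\, \exists q\, \forall w1\, (\neg M(z) \lor \neg M(q) \land \neg M(w1))

Move each ¬ inward, flipping quantifiers it crosses:
  (\exists z\, \neg M(z)) \lor (\exists z\, \neg M(z)) \land (\forall z\, \neg M(z))
Rename bound variables to avoid capture: z↦q, z↦w1.
  (\exists z\, \neg M(z)) \lor (\exists q\, \neg M(q)) \land (\forall w1\, \neg M(w1))
Extract every quantifier outward, since the variables are now distinct and don't occur free across branches:
  \exists z\, \exists q\, \forall w1\, (\neg M(z) \lor \neg M(q) \land \neg M(w1))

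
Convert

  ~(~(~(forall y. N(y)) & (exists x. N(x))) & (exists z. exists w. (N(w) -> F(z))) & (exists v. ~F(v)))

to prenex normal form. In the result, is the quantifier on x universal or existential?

existential

Eliminate → and ↔ using ¬ and ∨.
  ~(~(~(forall y. N(y)) & (exists x. N(x))) & (exists z. exists w. (~N(w) | F(z))) & (exists v. ~F(v)))
Drive negations inward (¬∀x A ≡ ∃x ¬A, ¬∃x A ≡ ∀x ¬A, De Morgan for ∧/∨):
  (exists y. ~N(y)) & (exists x. N(x)) | (forall z. forall w. (N(w) & ~F(z))) | (forall v. F(v))
Extract every quantifier outward, since the variables are now distinct and don't occur free across branches:
  exists y. exists x. forall z. forall w. forall v. (~N(y) & N(x) | N(w) & ~F(z) | F(v))
The quantifier exists x sits under an even number of negations (counting the antecedent side of each →), so it remains existential.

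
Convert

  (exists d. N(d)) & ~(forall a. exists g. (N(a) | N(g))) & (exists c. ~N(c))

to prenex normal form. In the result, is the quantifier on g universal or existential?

Move each ¬ inward, flipping quantifiers it crosses:
  (exists d. N(d)) & (exists a. forall g. (~N(a) & ~N(g))) & (exists c. ~N(c))
All bound variables are already distinct, so no renaming is needed.
Pull the quantifiers to the front (each side's bound variable is not free in the other side):
  exists d. exists a. forall g. exists c. (N(d) & ~N(a) & ~N(g) & ~N(c))
The quantifier exists g sits under an odd number of negations, so it flips to forall g.

universal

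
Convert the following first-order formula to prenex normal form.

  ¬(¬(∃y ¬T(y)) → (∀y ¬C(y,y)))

∀y ∃w (T(y) ∧ C(w,w))

Eliminate → and ↔ using ¬ and ∨.
  ¬(¬¬(∃y ¬T(y)) ∨ (∀y ¬C(y,y)))
Push ¬ through the quantifiers and connectives to reach negation normal form:
  (∀y T(y)) ∧ (∃y C(y,y))
Give each quantifier a distinct variable: y↦w.
  (∀y T(y)) ∧ (∃w C(w,w))
Extract every quantifier outward, since the variables are now distinct and don't occur free across branches:
  ∀y ∃w (T(y) ∧ C(w,w))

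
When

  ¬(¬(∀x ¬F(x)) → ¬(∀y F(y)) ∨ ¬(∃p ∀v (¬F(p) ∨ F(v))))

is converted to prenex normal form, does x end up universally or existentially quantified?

existential

Rewrite implications/biconditionals: A → B as ¬A ∨ B.
  ¬(¬¬(∀x ¬F(x)) ∨ ¬(∀y F(y)) ∨ ¬(∃p ∀v (¬F(p) ∨ F(v))))
Move each ¬ inward, flipping quantifiers it crosses:
  (∃x F(x)) ∧ (∀y F(y)) ∧ (∃p ∀v (¬F(p) ∨ F(v)))
All bound variables are already distinct, so no renaming is needed.
Finally move all quantifiers to the prefix:
  ∃x ∀y ∃p ∀v (F(x) ∧ F(y) ∧ (¬F(p) ∨ F(v)))
The quantifier ∀x sits under an odd number of negations (counting the antecedent side of each →), so it flips to ∃x.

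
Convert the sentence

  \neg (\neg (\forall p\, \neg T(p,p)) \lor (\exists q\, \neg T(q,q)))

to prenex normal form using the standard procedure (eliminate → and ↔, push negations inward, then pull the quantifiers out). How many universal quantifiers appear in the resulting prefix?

Push ¬ through the quantifiers and connectives to reach negation normal form:
  (\forall p\, \neg T(p,p)) \land (\forall q\, T(q,q))
All bound variables are already distinct, so no renaming is needed.
Finally move all quantifiers to the prefix:
  \forall p\, \forall q\, (\neg T(p,p) \land T(q,q))
The prefix is \forall p \forall q: 2 universal, 0 existential.

2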